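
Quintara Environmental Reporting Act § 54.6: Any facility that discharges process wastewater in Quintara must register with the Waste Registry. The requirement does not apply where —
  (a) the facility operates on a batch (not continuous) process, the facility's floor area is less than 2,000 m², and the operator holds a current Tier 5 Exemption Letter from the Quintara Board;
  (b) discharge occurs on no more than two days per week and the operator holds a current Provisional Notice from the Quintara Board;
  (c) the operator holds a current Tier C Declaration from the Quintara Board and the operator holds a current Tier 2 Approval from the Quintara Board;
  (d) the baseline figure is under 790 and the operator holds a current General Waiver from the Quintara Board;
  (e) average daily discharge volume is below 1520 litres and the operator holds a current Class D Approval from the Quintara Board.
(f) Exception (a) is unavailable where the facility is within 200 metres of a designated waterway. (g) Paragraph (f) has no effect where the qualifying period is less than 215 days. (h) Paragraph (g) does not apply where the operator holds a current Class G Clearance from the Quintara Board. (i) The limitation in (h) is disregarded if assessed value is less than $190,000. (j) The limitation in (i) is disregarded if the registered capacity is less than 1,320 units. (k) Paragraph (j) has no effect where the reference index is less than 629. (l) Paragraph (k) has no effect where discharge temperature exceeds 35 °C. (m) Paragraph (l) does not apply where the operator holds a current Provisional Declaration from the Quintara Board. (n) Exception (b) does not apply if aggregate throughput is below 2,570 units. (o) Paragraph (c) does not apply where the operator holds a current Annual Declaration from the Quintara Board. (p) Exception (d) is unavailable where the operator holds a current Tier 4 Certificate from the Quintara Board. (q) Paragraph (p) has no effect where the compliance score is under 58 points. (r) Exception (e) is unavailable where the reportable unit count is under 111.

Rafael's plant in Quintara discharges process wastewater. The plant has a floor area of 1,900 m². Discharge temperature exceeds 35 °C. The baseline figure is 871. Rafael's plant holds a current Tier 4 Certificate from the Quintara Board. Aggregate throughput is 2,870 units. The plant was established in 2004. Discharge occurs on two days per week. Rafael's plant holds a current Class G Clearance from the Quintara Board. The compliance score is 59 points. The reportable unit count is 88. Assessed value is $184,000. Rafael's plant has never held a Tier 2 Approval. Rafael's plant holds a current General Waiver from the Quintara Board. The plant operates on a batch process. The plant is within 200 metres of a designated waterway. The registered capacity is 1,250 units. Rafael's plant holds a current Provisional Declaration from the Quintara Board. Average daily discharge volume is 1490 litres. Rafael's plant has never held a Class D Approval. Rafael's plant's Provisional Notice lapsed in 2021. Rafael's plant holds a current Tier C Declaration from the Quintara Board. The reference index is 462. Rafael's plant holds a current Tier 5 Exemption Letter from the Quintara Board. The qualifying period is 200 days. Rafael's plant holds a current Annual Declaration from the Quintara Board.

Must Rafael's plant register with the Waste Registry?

No — exception (a) applies; Rafael's plant is not required to register with the Waste Registry.

Exception (a): the facility operates on a batch process; the facility's floor area is 1,900 m², less than the 2,000 m² limit; a current Tier 5 Exemption Letter is held — every condition holds. As to paragraphs (f)–(m): (f) would limit (a) — the plant is within 200 m of a designated waterway — but (g) sets (f) aside: (g) operates against (f): the qualifying period is 200 days, less than the 215 days limit. (h) would limit (g) — a current Class G Clearance is held — but (i) sets (h) aside: (i) is engaged — assessed value is $184,000, less than the $190,000 limit. (j) applies (the registered capacity is 1,250 units, less than the 1,320 units limit), but is displaced by (k): (k) operates against (j): the reference index is 462, less than the 629 limit. (l) would limit (k) — discharge temperature exceeds 35 °C — but (m) sets (l) aside: (m) operates against (l): a current Provisional Declaration is held. (a) remains available.
Exception (b) fails — there is no Provisional Notice in force.
Exception (c) does not apply: the Tier 2 Approval is not current.
Exception (d) fails — the baseline figure is 871, not under 790.
Exception (e) does not apply: the Class D Approval is not current.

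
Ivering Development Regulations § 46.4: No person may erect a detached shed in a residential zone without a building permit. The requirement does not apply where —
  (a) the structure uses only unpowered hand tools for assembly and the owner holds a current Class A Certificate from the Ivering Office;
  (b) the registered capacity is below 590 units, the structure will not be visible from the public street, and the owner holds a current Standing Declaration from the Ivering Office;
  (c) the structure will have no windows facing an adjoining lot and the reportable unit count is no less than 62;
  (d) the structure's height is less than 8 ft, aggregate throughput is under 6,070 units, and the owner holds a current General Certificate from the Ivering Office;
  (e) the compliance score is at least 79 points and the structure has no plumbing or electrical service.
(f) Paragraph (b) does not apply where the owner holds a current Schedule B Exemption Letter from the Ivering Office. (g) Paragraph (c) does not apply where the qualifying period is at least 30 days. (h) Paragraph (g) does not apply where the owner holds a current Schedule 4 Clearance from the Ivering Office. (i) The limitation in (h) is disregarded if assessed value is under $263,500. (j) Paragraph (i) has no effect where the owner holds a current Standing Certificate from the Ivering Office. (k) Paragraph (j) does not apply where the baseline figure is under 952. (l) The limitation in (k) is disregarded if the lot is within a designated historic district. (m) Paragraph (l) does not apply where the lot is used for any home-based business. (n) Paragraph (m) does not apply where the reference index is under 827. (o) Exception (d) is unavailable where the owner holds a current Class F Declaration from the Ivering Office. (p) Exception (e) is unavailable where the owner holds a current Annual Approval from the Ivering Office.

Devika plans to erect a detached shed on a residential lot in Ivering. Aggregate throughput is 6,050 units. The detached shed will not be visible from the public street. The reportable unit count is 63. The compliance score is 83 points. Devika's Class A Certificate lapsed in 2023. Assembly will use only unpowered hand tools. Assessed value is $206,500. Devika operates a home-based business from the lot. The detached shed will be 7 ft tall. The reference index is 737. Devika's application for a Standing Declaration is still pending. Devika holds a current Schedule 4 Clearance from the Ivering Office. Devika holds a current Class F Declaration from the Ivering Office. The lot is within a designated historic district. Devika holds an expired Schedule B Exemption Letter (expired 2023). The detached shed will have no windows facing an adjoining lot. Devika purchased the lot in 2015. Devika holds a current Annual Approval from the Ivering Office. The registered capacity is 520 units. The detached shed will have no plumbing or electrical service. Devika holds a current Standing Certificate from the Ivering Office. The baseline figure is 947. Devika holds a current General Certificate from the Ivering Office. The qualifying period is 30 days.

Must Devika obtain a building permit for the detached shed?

Exception (a) requires that the owner holds a current Class A Certificate from the Ivering Office; but there is no Class A Certificate in force, so (a) is unavailable.
Exception (b) fails — there is no Standing Declaration in force.
Exception (c) is satisfied on its face — no windows face an adjoining lot; the reportable unit count is 63, meeting the 62 threshold. As to paragraphs (g)–(n): (g) would limit (c) — the qualifying period is 30 days, meeting the 30 days threshold — but (h) sets (g) aside: (h) is engaged — a current Schedule 4 Clearance is held. (i) is engaged (assessed value is $206,500, under the $263,500 limit), but is itself disapplied by (j): (j) operates against (i): a current Standing Certificate is held. (k) applies (the baseline figure is 947, under the 952 limit), but is displaced by (l): (l) is engaged — the lot is in a historic district. (m) would limit (l) — a home-based business operates on the lot — but (n) sets (m) aside: (n) is triggered — the reference index is 737, under the 827 limit. (c) remains available.
Exception (d)'s conditions are all satisfied: the structure's height is 7 ft, less than the 8 ft limit; aggregate throughput is 6,050 units, under the 6,070 units limit; a current General Certificate is held. But applying paragraph (o): (o) operates — a current Class F Declaration is held. Exception (d) does not apply.
Exception (e): the compliance score is 83 points, meeting the 79 points threshold; there is no plumbing or electrical service — every condition holds. But: (p) operates against (e): a current Annual Approval is held. (e) is therefore removed.

No — exception (c) applies; Devika does not need a building permit.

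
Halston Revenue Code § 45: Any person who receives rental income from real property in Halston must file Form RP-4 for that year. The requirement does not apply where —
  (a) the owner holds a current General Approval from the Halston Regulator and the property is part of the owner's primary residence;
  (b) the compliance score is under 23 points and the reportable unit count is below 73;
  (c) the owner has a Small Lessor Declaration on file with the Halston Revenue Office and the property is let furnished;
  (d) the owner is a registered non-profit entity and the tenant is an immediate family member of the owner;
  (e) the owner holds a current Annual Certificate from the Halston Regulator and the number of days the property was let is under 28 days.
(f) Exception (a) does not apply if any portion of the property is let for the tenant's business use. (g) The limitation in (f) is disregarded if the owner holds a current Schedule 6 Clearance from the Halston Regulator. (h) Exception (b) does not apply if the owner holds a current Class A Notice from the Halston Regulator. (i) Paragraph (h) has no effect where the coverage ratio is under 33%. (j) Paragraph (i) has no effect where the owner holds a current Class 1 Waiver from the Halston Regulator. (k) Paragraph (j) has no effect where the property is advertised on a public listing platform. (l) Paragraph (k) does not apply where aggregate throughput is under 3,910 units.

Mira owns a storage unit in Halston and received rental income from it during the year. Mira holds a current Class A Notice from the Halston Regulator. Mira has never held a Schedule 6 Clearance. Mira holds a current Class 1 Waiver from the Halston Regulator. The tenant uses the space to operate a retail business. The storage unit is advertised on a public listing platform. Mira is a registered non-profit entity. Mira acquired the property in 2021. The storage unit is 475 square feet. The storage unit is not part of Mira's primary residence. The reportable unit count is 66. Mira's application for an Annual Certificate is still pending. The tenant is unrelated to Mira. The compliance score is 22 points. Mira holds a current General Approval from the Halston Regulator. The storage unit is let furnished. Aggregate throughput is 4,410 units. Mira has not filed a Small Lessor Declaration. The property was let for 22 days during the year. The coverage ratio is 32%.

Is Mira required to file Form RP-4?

No — exception (b) applies; Mira is not required to file Form RP-4.

Exception (a) does not apply: the storage unit is not part of the primary residence.
All of (b)'s requirements are met (the compliance score is 22 points, under the 23 points limit; the reportable unit count is 66, below the 73 limit). Considering the limiting provisions: (h) would limit (b) — a current Class A Notice is held — but (i) sets (h) aside: (i) operates — the coverage ratio is 32%, under the 33% limit. (j) would limit (i) — a current Class 1 Waiver is held — but (k) sets (j) aside: (k) operates against (j): the property is publicly advertised. (l) is inapplicable (aggregate throughput is 4,410 units, not under 3,910 units), so (k) stands. (b) remains available.
Exception (c) fails — no Small Lessor Declaration is on file.
Exception (d) does not apply: the tenant is unrelated to the owner.
Exception (e) fails — no current Annual Certificate is held.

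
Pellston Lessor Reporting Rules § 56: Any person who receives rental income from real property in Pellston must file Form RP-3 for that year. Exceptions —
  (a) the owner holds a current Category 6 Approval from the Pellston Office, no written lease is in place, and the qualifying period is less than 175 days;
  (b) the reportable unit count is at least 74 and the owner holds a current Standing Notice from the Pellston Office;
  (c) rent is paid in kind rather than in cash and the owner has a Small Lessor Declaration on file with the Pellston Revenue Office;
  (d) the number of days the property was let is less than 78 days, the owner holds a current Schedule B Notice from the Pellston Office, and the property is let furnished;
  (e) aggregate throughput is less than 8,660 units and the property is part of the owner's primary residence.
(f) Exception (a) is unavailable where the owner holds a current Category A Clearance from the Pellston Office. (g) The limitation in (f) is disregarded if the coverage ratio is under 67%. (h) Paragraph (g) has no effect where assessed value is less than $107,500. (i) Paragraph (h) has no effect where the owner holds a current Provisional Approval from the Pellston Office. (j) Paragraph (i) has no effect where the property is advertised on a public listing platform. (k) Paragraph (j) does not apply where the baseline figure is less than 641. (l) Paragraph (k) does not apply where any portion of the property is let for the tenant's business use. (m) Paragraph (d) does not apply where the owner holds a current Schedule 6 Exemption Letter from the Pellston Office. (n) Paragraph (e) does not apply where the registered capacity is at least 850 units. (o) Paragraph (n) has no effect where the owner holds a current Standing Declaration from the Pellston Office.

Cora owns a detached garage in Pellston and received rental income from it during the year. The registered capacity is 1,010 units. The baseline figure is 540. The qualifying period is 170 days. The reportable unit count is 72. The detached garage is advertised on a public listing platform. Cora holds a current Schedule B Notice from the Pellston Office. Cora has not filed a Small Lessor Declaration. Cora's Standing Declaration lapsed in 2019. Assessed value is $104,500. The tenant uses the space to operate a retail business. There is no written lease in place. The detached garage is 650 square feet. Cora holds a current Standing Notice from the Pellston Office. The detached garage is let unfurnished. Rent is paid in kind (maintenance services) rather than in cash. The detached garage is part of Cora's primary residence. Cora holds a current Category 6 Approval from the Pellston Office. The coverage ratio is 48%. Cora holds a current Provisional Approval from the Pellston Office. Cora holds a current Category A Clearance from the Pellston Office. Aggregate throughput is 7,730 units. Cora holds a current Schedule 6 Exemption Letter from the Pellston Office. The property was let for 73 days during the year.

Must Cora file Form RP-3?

Yes — Cora must file Form RP-3.

Exception (a): a current Category 6 Approval is held; there is no written lease; the qualifying period is 170 days, less than the 175 days limit — every condition holds. But: (f) is triggered — a current Category A Clearance is held. (g) operates (the coverage ratio is 48%, under the 67% limit), but is itself disapplied by (h): (h) operates against (g): assessed value is $104,500, less than the $107,500 limit. (i) would limit (h) — a current Provisional Approval is held — but (j) sets (i) aside: (j) is engaged — the property is publicly advertised. (k) operates (the baseline figure is 540, less than the 641 limit), but is itself disapplied by (l): (l) is engaged — the space is let for business use. So (a) is unavailable.
Exception (b) fails — the reportable unit count is 72, short of 74.
Exception (c) requires that the owner has a Small Lessor Declaration on file with the Pellston Revenue Office; but no Small Lessor Declaration is on file, so (c) is unavailable.
Exception (d) fails — the property is let unfurnished.
Exception (e)'s conditions are all satisfied: aggregate throughput is 7,730 units, less than the 8,660 units limit; the detached garage is part of the primary residence. However, paragraphs (n)–(o) must be considered: (n) operates against (e): the registered capacity is 1,010 units, meeting the 850 units threshold. (o) is not engaged (there is no Standing Declaration in force), so (n) stands. So (e) is unavailable.
Every exception is unavailable, so the rule governs.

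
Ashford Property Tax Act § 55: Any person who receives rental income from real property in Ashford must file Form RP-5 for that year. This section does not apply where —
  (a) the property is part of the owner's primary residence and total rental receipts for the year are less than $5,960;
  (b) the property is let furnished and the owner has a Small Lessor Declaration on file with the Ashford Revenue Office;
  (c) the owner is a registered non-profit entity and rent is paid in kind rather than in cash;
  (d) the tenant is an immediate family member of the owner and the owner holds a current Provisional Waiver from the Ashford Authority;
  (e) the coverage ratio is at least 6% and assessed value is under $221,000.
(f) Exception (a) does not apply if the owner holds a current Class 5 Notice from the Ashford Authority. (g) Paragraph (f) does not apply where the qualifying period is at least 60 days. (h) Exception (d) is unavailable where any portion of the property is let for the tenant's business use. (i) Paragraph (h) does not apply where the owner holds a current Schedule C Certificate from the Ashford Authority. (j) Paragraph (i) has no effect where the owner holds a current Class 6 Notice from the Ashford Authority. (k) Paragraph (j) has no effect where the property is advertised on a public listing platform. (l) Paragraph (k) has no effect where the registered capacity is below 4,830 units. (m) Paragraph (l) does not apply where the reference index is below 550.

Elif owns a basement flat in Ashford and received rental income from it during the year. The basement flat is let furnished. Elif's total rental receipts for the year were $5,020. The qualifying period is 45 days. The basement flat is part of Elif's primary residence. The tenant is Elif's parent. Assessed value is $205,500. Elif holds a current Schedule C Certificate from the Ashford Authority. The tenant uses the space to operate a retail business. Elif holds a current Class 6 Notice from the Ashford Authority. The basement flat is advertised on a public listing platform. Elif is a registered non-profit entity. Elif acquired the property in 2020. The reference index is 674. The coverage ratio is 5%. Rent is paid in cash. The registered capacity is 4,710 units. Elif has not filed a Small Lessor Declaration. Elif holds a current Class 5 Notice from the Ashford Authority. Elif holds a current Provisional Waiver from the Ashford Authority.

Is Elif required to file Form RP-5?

Exception (a) is satisfied on its face — the basement flat is part of the primary residence; total rental receipts for the year are $5,020, less than the $5,960 limit. But applying paragraphs (f)–(g): (f) operates — a current Class 5 Notice is held. (g), which would lift (f), is inapplicable — the qualifying period is 45 days, short of 60 days. Exception (a) does not apply.
Exception (b) does not apply: no Small Lessor Declaration is on file.
Exception (c) does not apply: rent is paid in cash.
Exception (d) is satisfied on its face — the tenant is an immediate family member; a current Provisional Waiver is held. However, paragraphs (h)–(m) must be considered: (h) is engaged — the space is let for business use. (i) applies (a current Schedule C Certificate is held), but is itself disapplied by (j): (j) applies — a current Class 6 Notice is held. (k) would limit (j) — the property is publicly advertised — but (l) sets (k) aside: (l) operates against (k): the registered capacity is 4,710 units, below the 4,830 units limit. (m), which would lift (l), is not engaged — the reference index is 674, not below 550. (d) is therefore removed.
Exception (e) fails — the coverage ratio is 5%, short of 6%.
None of the exceptions is available; § 55 applies in full.

Yes — Elif must file Form RP-5.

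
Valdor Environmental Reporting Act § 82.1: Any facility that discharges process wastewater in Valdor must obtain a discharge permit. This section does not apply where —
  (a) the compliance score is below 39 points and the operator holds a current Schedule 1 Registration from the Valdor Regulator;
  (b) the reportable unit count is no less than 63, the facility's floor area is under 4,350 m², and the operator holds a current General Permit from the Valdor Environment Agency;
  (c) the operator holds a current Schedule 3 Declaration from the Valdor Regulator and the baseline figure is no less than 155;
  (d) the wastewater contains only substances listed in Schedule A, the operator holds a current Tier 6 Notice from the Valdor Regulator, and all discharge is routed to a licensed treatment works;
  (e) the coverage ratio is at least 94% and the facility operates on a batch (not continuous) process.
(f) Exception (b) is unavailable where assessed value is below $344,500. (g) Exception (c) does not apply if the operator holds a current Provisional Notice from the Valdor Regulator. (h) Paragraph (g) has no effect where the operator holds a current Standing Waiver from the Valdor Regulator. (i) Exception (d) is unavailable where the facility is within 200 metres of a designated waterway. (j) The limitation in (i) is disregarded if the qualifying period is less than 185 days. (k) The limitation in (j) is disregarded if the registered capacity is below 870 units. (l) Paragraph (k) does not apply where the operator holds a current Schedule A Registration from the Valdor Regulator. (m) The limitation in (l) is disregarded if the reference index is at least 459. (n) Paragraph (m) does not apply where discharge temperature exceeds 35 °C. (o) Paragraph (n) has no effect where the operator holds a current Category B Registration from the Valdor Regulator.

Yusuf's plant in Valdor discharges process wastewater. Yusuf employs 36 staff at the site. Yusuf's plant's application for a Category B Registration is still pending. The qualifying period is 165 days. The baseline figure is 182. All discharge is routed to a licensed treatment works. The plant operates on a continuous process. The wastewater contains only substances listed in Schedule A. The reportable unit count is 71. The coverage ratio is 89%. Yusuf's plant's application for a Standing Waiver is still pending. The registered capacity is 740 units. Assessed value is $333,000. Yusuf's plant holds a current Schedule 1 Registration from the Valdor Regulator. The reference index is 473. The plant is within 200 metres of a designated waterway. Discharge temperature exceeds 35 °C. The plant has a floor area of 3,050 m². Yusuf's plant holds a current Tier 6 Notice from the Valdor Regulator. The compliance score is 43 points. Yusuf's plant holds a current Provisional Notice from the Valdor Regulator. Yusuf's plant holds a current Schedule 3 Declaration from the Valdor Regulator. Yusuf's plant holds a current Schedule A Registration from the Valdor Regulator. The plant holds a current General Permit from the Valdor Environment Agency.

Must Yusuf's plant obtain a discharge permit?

Exception (a) requires that the compliance score is below 39 points; but the compliance score is 43 points, not below 39 points, so (a) is unavailable.
Exception (b)'s conditions are all satisfied: the reportable unit count is 71, meeting the 63 threshold; the facility's floor area is 3,050 m², under the 4,350 m² limit; a current General Permit is held. However, paragraph (f) must be considered: (f) operates against (b): assessed value is $333,000, below the $344,500 limit. So (b) is unavailable.
Exception (c): a current Schedule 3 Declaration is held; the baseline figure is 182, meeting the 155 threshold — every condition holds. However, paragraphs (g)–(h) must be considered: (g) operates against (c): a current Provisional Notice is held. (h), which would lift (g), is inapplicable — there is no Standing Waiver in force. (c) is therefore removed.
All of (d)'s requirements are met (the wastewater is Schedule-A-only; a current Tier 6 Notice is held; discharge is routed to a licensed treatment works). Under paragraphs (i)–(o): (i) operates (the plant is within 200 m of a designated waterway), but is set aside by (j): (j) operates — the qualifying period is 165 days, less than the 185 days limit. (k) would limit (j) — the registered capacity is 740 units, below the 870 units limit — but (l) sets (k) aside: (l) is engaged — a current Schedule A Registration is held. (m) applies (the reference index is 473, meeting the 459 threshold), but is overridden by (n): (n) operates against (m): discharge temperature exceeds 35 °C. (o), which would lift (n), is not engaged — the Category B Registration is not current. Exception (d) stands.
Exception (e) fails — the coverage ratio is 89%, short of 94%.

No — exception (d) applies; Yusuf's plant is not required to obtain a discharge permit.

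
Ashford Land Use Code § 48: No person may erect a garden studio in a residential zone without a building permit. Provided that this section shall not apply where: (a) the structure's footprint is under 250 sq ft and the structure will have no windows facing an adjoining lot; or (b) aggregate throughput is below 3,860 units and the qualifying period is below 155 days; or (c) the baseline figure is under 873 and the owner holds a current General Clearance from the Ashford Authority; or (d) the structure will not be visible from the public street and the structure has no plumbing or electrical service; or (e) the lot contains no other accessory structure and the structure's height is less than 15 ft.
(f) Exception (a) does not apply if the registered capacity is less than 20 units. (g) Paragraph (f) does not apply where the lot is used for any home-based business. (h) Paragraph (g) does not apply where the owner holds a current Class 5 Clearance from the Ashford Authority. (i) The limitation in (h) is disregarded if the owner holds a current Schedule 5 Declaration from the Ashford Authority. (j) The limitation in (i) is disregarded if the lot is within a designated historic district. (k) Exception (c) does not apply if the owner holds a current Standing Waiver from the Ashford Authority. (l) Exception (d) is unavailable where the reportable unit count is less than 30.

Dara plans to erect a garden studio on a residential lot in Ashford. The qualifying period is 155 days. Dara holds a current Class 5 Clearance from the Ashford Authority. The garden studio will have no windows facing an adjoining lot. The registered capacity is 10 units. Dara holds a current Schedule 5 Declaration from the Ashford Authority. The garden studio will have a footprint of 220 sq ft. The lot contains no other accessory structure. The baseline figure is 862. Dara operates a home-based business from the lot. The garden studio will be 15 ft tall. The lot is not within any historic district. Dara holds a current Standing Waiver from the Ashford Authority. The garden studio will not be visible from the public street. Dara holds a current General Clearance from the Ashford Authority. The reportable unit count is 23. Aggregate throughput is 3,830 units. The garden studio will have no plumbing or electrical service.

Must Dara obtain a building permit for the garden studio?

No — exception (a) applies; Dara does not need a building permit.

Exception (a) is satisfied on its face — the structure's footprint is 220 sq ft, under the 250 sq ft limit; no windows face an adjoining lot. Under paragraphs (f)–(j): (f) would limit (a) — the registered capacity is 10 units, less than the 20 units limit — but (g) sets (f) aside: (g) applies — a home-based business operates on the lot. (h) is triggered (a current Class 5 Clearance is held), but is displaced by (i): (i) operates against (h): a current Schedule 5 Declaration is held. (j), which would lift (i), is not triggered — the lot is not in a historic district. Exception (a) stands.
Exception (b) does not apply: the qualifying period is 155 days, not below 155 days.
Exception (c): the baseline figure is 862, under the 873 limit; a current General Clearance is held — every condition holds. But: (k) is triggered — a current Standing Waiver is held. (c) is therefore removed.
All of (d)'s requirements are met (the structure will not be visible from the street; there is no plumbing or electrical service). But: (l) operates against (d): the reportable unit count is 23, less than the 30 limit. So (d) is unavailable.
Exception (e) fails — the structure's height is 15 ft, not less than 15 ft.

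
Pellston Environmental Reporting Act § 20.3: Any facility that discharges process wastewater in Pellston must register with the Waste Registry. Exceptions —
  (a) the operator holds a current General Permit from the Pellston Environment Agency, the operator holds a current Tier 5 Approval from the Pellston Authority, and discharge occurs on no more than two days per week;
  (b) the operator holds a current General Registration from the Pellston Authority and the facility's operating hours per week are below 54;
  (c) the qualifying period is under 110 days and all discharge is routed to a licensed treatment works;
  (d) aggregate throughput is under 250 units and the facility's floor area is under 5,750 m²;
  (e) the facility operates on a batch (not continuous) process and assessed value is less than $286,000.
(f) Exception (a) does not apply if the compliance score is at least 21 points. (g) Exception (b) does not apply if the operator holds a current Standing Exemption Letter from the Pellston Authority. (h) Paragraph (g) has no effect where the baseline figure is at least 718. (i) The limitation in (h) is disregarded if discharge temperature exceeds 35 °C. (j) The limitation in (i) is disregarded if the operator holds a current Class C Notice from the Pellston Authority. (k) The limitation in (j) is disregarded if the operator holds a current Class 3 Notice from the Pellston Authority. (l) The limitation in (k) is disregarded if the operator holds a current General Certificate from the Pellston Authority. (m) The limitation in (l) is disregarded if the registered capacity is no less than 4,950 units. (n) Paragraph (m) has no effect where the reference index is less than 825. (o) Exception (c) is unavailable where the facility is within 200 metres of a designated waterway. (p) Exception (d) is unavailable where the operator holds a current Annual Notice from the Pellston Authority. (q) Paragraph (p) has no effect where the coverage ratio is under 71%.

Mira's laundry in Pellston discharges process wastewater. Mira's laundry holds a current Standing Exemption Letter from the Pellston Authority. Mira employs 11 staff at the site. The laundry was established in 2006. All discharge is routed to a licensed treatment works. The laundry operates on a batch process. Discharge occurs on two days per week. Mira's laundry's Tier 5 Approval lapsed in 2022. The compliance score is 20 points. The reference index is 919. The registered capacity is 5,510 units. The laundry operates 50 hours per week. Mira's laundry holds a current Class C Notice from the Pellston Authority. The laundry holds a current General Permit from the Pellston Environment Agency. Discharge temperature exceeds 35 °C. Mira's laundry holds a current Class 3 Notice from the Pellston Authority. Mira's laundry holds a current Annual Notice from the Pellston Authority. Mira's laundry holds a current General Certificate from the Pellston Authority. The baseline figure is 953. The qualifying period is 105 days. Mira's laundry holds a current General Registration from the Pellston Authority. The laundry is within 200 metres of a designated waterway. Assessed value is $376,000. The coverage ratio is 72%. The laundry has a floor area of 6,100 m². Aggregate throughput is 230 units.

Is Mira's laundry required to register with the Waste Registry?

Exception (a) fails — no current Tier 5 Approval is held.
Exception (b): a current General Registration is held; the facility's operating hours per week are 50, below the 54 limit — every condition holds. But: (g) operates against (b): a current Standing Exemption Letter is held. (h) operates (the baseline figure is 953, meeting the 718 threshold), but is set aside by (i): (i) operates against (h): discharge temperature exceeds 35 °C. (j) would limit (i) — a current Class C Notice is held — but (k) sets (j) aside: (k) operates against (j): a current Class 3 Notice is held. (l) applies (a current General Certificate is held), but is itself disapplied by (m): (m) operates against (l): the registered capacity is 5,510 units, meeting the 4,950 units threshold. (n) is inapplicable (the reference index is 919, not less than 825), so (m) stands. (b) is therefore removed.
All of (c)'s requirements are met (the qualifying period is 105 days, under the 110 days limit; discharge is routed to a licensed treatment works). Turning to paragraph (o): (o) operates — the laundry is within 200 m of a designated waterway. So (c) is unavailable.
Exception (d) does not apply: the facility's floor area is 6,100 m², not under 5,750 m².
Exception (e) does not apply: assessed value is $376,000, not less than $286,000.
Every exception is unavailable, so the rule governs.

Yes — Mira's laundry must register with the Waste Registry.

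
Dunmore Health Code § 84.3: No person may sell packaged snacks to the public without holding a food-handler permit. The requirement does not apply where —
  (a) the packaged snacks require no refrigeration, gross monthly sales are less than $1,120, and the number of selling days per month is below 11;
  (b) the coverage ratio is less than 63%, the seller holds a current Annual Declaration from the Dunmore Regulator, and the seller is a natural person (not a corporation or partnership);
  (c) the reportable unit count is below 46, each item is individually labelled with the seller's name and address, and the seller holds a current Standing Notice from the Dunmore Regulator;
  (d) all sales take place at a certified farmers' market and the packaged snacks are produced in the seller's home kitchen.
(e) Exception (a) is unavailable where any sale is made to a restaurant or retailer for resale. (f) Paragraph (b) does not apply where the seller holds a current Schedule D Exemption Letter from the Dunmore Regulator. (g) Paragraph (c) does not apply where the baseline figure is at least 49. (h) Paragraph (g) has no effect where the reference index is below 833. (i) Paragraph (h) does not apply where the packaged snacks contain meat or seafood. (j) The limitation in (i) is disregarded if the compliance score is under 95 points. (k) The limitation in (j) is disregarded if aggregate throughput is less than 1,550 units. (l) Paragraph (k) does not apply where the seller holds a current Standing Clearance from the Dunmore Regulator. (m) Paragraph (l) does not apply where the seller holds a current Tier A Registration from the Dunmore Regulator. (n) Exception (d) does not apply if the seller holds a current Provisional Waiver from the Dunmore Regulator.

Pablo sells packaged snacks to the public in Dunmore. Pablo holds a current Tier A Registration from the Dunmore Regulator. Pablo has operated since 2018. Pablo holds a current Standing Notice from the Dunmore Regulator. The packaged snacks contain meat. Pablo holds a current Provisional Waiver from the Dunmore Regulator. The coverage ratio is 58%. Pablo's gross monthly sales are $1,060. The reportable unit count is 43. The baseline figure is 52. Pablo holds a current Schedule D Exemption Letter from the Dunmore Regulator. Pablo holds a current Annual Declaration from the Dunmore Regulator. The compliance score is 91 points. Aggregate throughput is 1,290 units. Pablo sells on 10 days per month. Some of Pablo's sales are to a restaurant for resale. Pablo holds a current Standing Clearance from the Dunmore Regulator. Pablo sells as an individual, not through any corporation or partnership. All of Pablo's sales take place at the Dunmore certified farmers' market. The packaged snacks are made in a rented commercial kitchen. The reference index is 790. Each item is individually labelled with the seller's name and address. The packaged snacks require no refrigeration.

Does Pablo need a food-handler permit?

All of (a)'s requirements are met (the packaged snacks are shelf-stable; gross monthly sales are $1,060, less than the $1,120 limit; the number of selling days per month is 10, below the 11 limit). But: (e) operates — some sales are to a restaurant for resale. (a) is therefore removed.
Exception (b): the coverage ratio is 58%, less than the 63% limit; a current Annual Declaration is held; the seller is a natural person — every condition holds. However, paragraph (f) must be considered: (f) is triggered — a current Schedule D Exemption Letter is held. (b) is therefore removed.
Exception (c): the reportable unit count is 43, below the 46 limit; items are individually labelled; a current Standing Notice is held — every condition holds. Turning to paragraphs (g)–(m): (g) is engaged — the baseline figure is 52, meeting the 49 threshold. (h) would limit (g) — the reference index is 790, below the 833 limit — but (i) sets (h) aside: (i) operates against (h): the packaged snacks contain meat. (j) operates (the compliance score is 91 points, under the 95 points limit), but is displaced by (k): (k) operates — aggregate throughput is 1,290 units, less than the 1,550 units limit. (l) applies (a current Standing Clearance is held), but is overridden by (m): (m) operates — a current Tier A Registration is held. Exception (c) does not apply.
Exception (d) requires that the packaged snacks are produced in the seller's home kitchen; but the packaged snacks are made in a commercial kitchen, not a home kitchen, so (d) is unavailable.
Every exception is unavailable, so the rule governs.

Yes — Pablo must hold a food-handler permit.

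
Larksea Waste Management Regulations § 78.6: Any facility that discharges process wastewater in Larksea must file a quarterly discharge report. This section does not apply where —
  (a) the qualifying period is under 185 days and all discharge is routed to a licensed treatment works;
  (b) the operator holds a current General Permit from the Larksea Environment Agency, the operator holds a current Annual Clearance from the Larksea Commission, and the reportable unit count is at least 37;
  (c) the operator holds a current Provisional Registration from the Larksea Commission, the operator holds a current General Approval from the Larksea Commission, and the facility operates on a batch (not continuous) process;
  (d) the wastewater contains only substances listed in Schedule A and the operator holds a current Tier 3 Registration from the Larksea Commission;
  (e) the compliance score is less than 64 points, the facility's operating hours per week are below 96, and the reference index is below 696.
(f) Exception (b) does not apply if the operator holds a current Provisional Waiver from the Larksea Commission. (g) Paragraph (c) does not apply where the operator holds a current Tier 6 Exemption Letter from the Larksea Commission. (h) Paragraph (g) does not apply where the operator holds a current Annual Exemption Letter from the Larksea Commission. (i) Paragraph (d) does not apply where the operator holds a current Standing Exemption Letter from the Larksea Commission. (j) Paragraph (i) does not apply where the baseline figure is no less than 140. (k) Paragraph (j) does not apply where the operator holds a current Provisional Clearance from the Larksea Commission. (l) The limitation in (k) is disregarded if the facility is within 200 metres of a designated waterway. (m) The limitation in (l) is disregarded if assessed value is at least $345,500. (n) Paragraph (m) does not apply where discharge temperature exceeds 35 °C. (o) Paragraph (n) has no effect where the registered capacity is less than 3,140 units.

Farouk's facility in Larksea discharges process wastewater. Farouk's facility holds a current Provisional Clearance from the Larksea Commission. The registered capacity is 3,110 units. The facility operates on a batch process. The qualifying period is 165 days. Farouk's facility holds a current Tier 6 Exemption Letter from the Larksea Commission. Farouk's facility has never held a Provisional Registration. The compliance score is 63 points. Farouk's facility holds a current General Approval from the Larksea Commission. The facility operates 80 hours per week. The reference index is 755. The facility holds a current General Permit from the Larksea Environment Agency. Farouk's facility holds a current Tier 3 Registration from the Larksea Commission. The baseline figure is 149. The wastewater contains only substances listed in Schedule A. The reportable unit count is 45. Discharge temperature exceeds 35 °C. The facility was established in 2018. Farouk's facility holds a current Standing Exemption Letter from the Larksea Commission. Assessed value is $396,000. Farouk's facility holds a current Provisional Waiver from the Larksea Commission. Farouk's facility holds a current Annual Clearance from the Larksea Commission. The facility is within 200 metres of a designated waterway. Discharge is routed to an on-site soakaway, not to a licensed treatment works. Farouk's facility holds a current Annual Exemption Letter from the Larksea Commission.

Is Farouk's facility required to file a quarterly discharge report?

Yes — Farouk's facility must file a quarterly discharge report.

Exception (a) requires that all discharge is routed to a licensed treatment works; but discharge is not routed to a licensed treatment works, so (a) is unavailable.
All of (b)'s requirements are met (a current General Permit is held; a current Annual Clearance is held; the reportable unit count is 45, meeting the 37 threshold). But applying paragraph (f): (f) operates against (b): a current Provisional Waiver is held. So (b) is unavailable.
Exception (c) fails — no current Provisional Registration is held.
All of (d)'s requirements are met (the wastewater is Schedule-A-only; a current Tier 3 Registration is held). Turning to paragraphs (i)–(o): (i) operates against (d): a current Standing Exemption Letter is held. (j) is engaged (the baseline figure is 149, meeting the 140 threshold), but yields to (k): (k) operates — a current Provisional Clearance is held. (l) would limit (k) — the facility is within 200 m of a designated waterway — but (m) sets (l) aside: (m) operates against (l): assessed value is $396,000, meeting the $345,500 threshold. (n) is engaged (discharge temperature exceeds 35 °C), but is itself disapplied by (o): (o) operates — the registered capacity is 3,110 units, less than the 3,140 units limit. (d) is therefore removed.
Exception (e) does not apply: the reference index is 755, not below 696.
None of the exceptions is available; § 78.6 applies in full.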